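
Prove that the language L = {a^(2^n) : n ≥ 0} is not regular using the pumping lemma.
Assume for contradiction that L is regular, and let p ≥ 1 be the pumping length given by the pumping lemma.
Choose s = a^(2^p). Then s ∈ L and |s| = 2^p ≥ p.
By the pumping lemma, s = xyz for some x, y, z with |xy| ≤ p, |y| ≥ 1, and xy^i z ∈ L for every i ≥ 0.
Here y = a^k for some k with 1 ≤ k ≤ |xy| ≤ p, and p < 2^p.

Take i = 2: |xy²z| = 2^p + k.
Now 2^p < 2^p + k ≤ 2^p + p < 2^p + 2^p = 2^(p+1).
So |xy²z| lies strictly between the consecutive powers of two 2^p and 2^(p+1), hence is not a power of 2, and xy²z ∉ L.

This contradicts the pumping lemma, which requires xy^i z ∈ L for all i ≥ 0.
Hence L = {a^(2^n) : n ≥ 0} is not regular. ∎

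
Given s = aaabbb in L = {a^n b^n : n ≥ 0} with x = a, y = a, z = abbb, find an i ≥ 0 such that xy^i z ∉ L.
i = 2

xy²z = a · aa · abbb = aaaabbb; aaaabbb has 4 a's and 3 b's; 4 ≠ 3, so it is not in L.
(Other choices also work, e.g. i = 0, 3; only i = 1 is guaranteed to stay in L since xy¹z = s.)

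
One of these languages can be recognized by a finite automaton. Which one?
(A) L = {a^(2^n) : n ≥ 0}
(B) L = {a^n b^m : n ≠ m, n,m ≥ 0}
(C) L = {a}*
(C) {a}*

(C) L = {a}* is regular.

This can be recognized by a finite automaton (DFA/NFA).
Regular expressions like {a}* define regular languages.

The other choices are not regular:
- {a^(2^n) : n ≥ 0}: After pumping, length is no longer a power of 2
- {a^n b^m : n ≠ m, n,m ≥ 0}: After pumping a's, we can make n = m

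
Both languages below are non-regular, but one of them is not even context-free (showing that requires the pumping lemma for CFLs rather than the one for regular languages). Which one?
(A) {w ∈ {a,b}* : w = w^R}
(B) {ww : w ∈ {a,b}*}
(B) {ww : w ∈ {a,b}*}

(B) {ww : w ∈ {a,b}*} requires the CFL pumping lemma.

- {w ∈ {a,b}* : w = w^R} is context-free (but not regular)
  • Can be shown non-regular with the regular pumping lemma
  • After pumping, the string is no longer symmetric

- {ww : w ∈ {a,b}*} is NOT context-free
  • Requires the CFL pumping lemma to prove
  • Even a PDA cannot compare two arbitrary halves symbol by symbol; CFL pumping on a^p b^p a^p b^p fails

The CFL pumping lemma is "stronger" in that it can prove non-membership
in the larger class of context-free languages.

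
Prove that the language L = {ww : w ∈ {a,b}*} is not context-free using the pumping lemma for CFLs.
Assume for contradiction that L is context-free, and let p ≥ 1 be the pumping length given by the pumping lemma for CFLs.
Choose s = a^p b^p a^p b^p. Then s ∈ L (take w = a^p b^p) and |s| = 4p ≥ p.
By the CFL pumping lemma, s = uvxyz for some u, v, x, y, z with |vxy| ≤ p, |vy| ≥ 1, and uv^i xy^i z ∈ L for every i ≥ 0.

Write s as four blocks A₁ B₁ A₂ B₂ with A₁ = A₂ = a^p and B₁ = B₂ = b^p. Since |vxy| ≤ p, the window vxy lies inside at most two adjacent blocks. Take i = 0 and let t = uxz, so |t| = 4p − |vy| with 1 ≤ |vy| ≤ p. If |t| is odd, t ∉ L immediately, so assume |vy| is even (hence |vy| ≥ 2) and |t|/2 = 2p − |vy|/2, which satisfies p ≤ |t|/2 ≤ 2p − 1.

Case 1 (vxy inside A₁B₁): t = a^(p−j) b^(p−l) a^p b^p with j + l = |vy|. The second half of t has length < 2p, so it is a suffix of the trailing a^p b^p and ends in b; the first half is a^(p−j) b^(p−l) a^((j+l)/2), which ends in a because (j+l)/2 ≥ 1. The halves differ, so t ∉ L.

Case 2 (vxy inside B₁A₂, straddling the middle): t = a^p b^(p−j) a^(p−l) b^p with j + l = |vy|. If t = ww, then w is a prefix of t of length ≥ p, so w begins with a^p; and w is a suffix of t of length ≥ p, so w ends with b^p. That forces |w| ≥ 2p, contradicting |w| = |t|/2 ≤ 2p − 1. So t ∉ L.

Case 3 (vxy inside A₂B₂): t = a^p b^p a^(p−j) b^(p−l) with j + l = |vy|. The first half of t is a prefix of a^p b^p, so it begins with a; the second half is b^((j+l)/2) a^(p−j) b^(p−l), which begins with b. The halves differ, so t ∉ L.

In every case uv⁰xy⁰z = uxz ∉ L.

This contradicts the CFL pumping lemma, which requires uv^i xy^i z ∈ L for all i ≥ 0.
Hence L = {ww : w ∈ {a,b}*} is not context-free. ∎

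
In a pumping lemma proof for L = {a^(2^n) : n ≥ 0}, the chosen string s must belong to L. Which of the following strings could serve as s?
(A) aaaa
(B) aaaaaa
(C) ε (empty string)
(A) aaaa

The pumping lemma is applied to a string s that lies in L, so first check membership of each option:
- (A) aaaa has length 4 = 2^2, so it is in L ✓
- (B) aaaaaa has length 6, strictly between 2^2 = 4 and 2^3 = 8, so it is not in L ✗
- (C) ε has length 0, which is not a power of 2, so it is not in L ✗

Only (A) aaaa is in L, so it is the only candidate that could play the role of s.
(In a complete proof one picks s in terms of the pumping length p so that |s| ≥ p is guaranteed; a fixed string like aaaa illustrates the shape of such an s.)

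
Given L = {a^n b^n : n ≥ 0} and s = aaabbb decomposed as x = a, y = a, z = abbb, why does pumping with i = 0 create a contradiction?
xy⁰z = aabbb ∉ L

Pumping with i = 0 replaces y = a by y⁰ = ε:
- Original: s = xyz = aaabbb; aaabbb = a^3 b^3 has equal counts (3 = 3), so it is in L
- Pumped: xy⁰z = a · ε · abbb = aabbb
- aabbb has 2 a's and 3 b's; 2 ≠ 3, so it is not in L

The pumping lemma would require xy⁰z ∈ L, so this decomposition yields a contradiction.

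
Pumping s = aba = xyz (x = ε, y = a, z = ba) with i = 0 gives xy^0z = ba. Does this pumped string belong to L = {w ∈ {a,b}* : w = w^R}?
No

xy⁰z = ε · ε · ba = ba.
ba reversed is ab ≠ ba, so it is not a palindrome and is not in L.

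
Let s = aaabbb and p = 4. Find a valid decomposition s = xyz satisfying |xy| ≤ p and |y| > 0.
x = 'a', y = 'a', z = 'abbb'

For s = aaabbb and p = 4, one valid decomposition is:
- x = 'a' (length 1)
- y = 'a' (length 1)
- z = 'abbb' (length 4)

Verification:
- xyz = 'a' + 'a' + 'abbb' = aaabbb ✓
- |xy| = 2 ≤ 4 ✓
- |y| = 1 > 0 ✓

All pumping lemma constraints are satisfied.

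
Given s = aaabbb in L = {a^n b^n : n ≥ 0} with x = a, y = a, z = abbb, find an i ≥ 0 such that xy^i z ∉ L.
i = 2

xy²z = a · aa · abbb = aaaabbb; aaaabbb has 4 a's and 3 b's; 4 ≠ 3, so it is not in L.
(Other choices also work, e.g. i = 0, 3; only i = 1 is guaranteed to stay in L since xy¹z = s.)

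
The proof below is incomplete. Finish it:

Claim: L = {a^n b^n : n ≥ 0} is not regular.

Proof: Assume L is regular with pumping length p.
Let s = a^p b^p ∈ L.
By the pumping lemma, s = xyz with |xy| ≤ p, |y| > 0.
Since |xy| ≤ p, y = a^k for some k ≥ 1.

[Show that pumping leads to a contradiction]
Consider xy²z = a^(p+k) b^p.

Since k ≥ 1, we have p + k > p.
So xy²z has more a's than b's: (p+k) a's vs p b's.
This means xy²z ∉ L because a^n b^n requires equal counts.

This contradicts the pumping lemma which states xy²z ∈ L.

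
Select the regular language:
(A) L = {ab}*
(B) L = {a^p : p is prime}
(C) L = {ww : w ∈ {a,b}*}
(A) {ab}*

(A) L = {ab}* is regular.

This can be recognized by a finite automaton (DFA/NFA).
Regular expressions like {ab}* define regular languages.

The other choices are not regular:
- {a^p : p is prime}: After pumping, the length becomes composite
- {ww : w ∈ {a,b}*}: After pumping, the two halves no longer match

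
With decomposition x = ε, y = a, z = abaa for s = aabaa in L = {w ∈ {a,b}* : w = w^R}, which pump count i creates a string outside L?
i = 0

xy⁰z = ε · ε · abaa = abaa; abaa reversed is aaba ≠ abaa, so it is not a palindrome and is not in L.
(Other choices also work, e.g. i = 2, 3; only i = 1 is guaranteed to stay in L since xy¹z = s.)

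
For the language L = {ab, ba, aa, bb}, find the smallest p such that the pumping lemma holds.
p = 3

For a finite language L, the pumping lemma holds vacuously if p > max|s| for s ∈ L.

The longest string in L = {ab, ba, aa, bb} has length 2.
If p = 3, then no string s ∈ L has |s| ≥ p, so the condition is vacuously true.

The minimum pumping length is p = 3.

Why no smaller p works: for any p ≤ 2, the longest string s ∈ L has |s| = 2 ≥ p, so it would
have to be pumpable; but pumping up (i = 2, 3, ...) produces ever longer strings, which cannot all lie in the
finite language L. So the pumping property fails for every p ≤ 2.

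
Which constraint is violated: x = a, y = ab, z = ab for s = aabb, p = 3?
Violated: xyz = s

The decomposition x = a, y = ab, z = ab for s = aabb with p = 3
violates the constraint: xyz = s

xyz = 'a' + 'ab' + 'ab' = 'aabab' ≠ 'aabb' = s. The decomposition doesn't reconstruct s.

Pumping lemma constraints:
1. xyz = s (decomposition is valid)
2. |xy| ≤ p
3. |y| > 0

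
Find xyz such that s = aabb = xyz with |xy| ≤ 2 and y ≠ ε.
x = '', y = 'a', z = 'abb'

For s = aabb and p = 2, one valid decomposition is:
- x = '' (length 0)
- y = 'a' (length 1)
- z = 'abb' (length 3)

Verification:
- xyz = '' + 'a' + 'abb' = aabb ✓
- |xy| = 1 ≤ 2 ✓
- |y| = 1 > 0 ✓

All pumping lemma constraints are satisfied.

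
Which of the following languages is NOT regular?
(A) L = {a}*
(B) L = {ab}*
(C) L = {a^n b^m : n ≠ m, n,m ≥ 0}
(C) {a^n b^m : n ≠ m, n,m ≥ 0}

(C) L = {a^n b^m : n ≠ m, n,m ≥ 0} is NOT regular.

The pumping lemma can be used to prove this:
After pumping a's, we can make n = m

The other languages are regular because they can be recognized by finite automata.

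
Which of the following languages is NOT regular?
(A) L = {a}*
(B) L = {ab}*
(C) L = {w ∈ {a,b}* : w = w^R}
(C) {w ∈ {a,b}* : w = w^R}

(C) L = {w ∈ {a,b}* : w = w^R} is NOT regular.

The pumping lemma can be used to prove this:
After pumping, the string is no longer symmetric

The other languages are regular because they can be recognized by finite automata.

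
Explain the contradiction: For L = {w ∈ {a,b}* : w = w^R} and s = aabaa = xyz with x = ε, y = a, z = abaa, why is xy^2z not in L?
xy²z = aaabaa ∉ L

Pumping with i = 2 replaces y = a by y² = aa:
- Original: s = xyz = aabaa; aabaa reversed is aabaa, the same string, so it is a palindrome and is in L
- Pumped: xy²z = ε · aa · abaa = aaabaa
- aaabaa reversed is aabaaa ≠ aaabaa, so it is not a palindrome and is not in L

The pumping lemma would require xy²z ∈ L, so this decomposition yields a contradiction.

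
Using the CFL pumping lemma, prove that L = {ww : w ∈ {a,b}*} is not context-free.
Assume for contradiction that L is context-free, and let p ≥ 1 be the pumping length given by the pumping lemma for CFLs.
Choose s = a^p b^p a^p b^p. Then s ∈ L (take w = a^p b^p) and |s| = 4p ≥ p.
By the CFL pumping lemma, s = uvxyz for some u, v, x, y, z with |vxy| ≤ p, |vy| ≥ 1, and uv^i xy^i z ∈ L for every i ≥ 0.

Write s as four blocks A₁ B₁ A₂ B₂ with A₁ = A₂ = a^p and B₁ = B₂ = b^p. Since |vxy| ≤ p, the window vxy lies inside at most two adjacent blocks. Take i = 0 and let t = uxz, so |t| = 4p − |vy| with 1 ≤ |vy| ≤ p. If |t| is odd, t ∉ L immediately, so assume |vy| is even (hence |vy| ≥ 2) and |t|/2 = 2p − |vy|/2, which satisfies p ≤ |t|/2 ≤ 2p − 1.

Case 1 (vxy inside A₁B₁): t = a^(p−j) b^(p−l) a^p b^p with j + l = |vy|. The second half of t has length < 2p, so it is a suffix of the trailing a^p b^p and ends in b; the first half is a^(p−j) b^(p−l) a^((j+l)/2), which ends in a because (j+l)/2 ≥ 1. The halves differ, so t ∉ L.

Case 2 (vxy inside B₁A₂, straddling the middle): t = a^p b^(p−j) a^(p−l) b^p with j + l = |vy|. If t = ww, then w is a prefix of t of length ≥ p, so w begins with a^p; and w is a suffix of t of length ≥ p, so w ends with b^p. That forces |w| ≥ 2p, contradicting |w| = |t|/2 ≤ 2p − 1. So t ∉ L.

Case 3 (vxy inside A₂B₂): t = a^p b^p a^(p−j) b^(p−l) with j + l = |vy|. The first half of t is a prefix of a^p b^p, so it begins with a; the second half is b^((j+l)/2) a^(p−j) b^(p−l), which begins with b. The halves differ, so t ∉ L.

In every case uv⁰xy⁰z = uxz ∉ L.

This contradicts the CFL pumping lemma, which requires uv^i xy^i z ∈ L for all i ≥ 0.
Hence L = {ww : w ∈ {a,b}*} is not context-free. ∎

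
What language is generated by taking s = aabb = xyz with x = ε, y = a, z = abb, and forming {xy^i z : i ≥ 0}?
{xy^i z : i ≥ 0} = {a^(i+1) b^2 : i ≥ 0} = {abb, aabb, aaabb, ...}

With x = ε, y = a, z = abb: Starting with aabb and pumping the first 'a' (z = abb keeps the second 'a'), we get strings with i+1 a's followed by 2 b's for i = 0, 1, 2, ...; note bb is not produced because z always contributes one a.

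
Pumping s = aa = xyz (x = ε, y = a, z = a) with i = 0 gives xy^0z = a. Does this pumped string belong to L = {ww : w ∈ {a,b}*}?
No

xy⁰z = ε · ε · a = a.
a has odd length 1, so it cannot be written as ww and is not in L.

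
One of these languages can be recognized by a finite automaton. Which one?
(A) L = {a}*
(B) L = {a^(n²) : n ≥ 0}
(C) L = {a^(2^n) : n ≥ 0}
(A) {a}*

(A) L = {a}* is regular.

This can be recognized by a finite automaton (DFA/NFA).
Regular expressions like {a}* define regular languages.

The other choices are not regular:
- {a^(n²) : n ≥ 0}: After pumping, length is no longer a perfect square
- {a^(2^n) : n ≥ 0}: After pumping, length is no longer a power of 2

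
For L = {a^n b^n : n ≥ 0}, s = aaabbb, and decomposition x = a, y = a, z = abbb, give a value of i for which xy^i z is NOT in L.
i = 3

xy³z = a · aaa · abbb = aaaaabbb; aaaaabbb has 5 a's and 3 b's; 5 ≠ 3, so it is not in L.
(Other choices also work, e.g. i = 0, 2; only i = 1 is guaranteed to stay in L since xy¹z = s.)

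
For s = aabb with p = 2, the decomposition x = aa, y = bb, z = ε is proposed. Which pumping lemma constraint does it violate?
Violated: |xy| ≤ p

The decomposition x = aa, y = bb, z = ε for s = aabb with p = 2
violates the constraint: |xy| ≤ p

|xy| = |aabb| = 4 > 2 = p. The decomposition puts too many characters in xy.

Pumping lemma constraints:
1. xyz = s (decomposition is valid)
2. |xy| ≤ p
3. |y| > 0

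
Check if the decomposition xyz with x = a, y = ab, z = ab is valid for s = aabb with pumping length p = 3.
Violated: xyz = s

The decomposition x = a, y = ab, z = ab for s = aabb with p = 3
violates the constraint: xyz = s

xyz = 'a' + 'ab' + 'ab' = 'aabab' ≠ 'aabb' = s. The decomposition doesn't reconstruct s.

Pumping lemma constraints:
1. xyz = s (decomposition is valid)
2. |xy| ≤ p
3. |y| > 0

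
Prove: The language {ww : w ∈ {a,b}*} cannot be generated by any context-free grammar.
Assume for contradiction that L is context-free, and let p ≥ 1 be the pumping length given by the pumping lemma for CFLs.
Choose s = a^p b^p a^p b^p. Then s ∈ L (take w = a^p b^p) and |s| = 4p ≥ p.
By the CFL pumping lemma, s = uvxyz for some u, v, x, y, z with |vxy| ≤ p, |vy| ≥ 1, and uv^i xy^i z ∈ L for every i ≥ 0.

Write s as four blocks A₁ B₁ A₂ B₂ with A₁ = A₂ = a^p and B₁ = B₂ = b^p. Since |vxy| ≤ p, the window vxy lies inside at most two adjacent blocks. Take i = 0 and let t = uxz, so |t| = 4p − |vy| with 1 ≤ |vy| ≤ p. If |t| is odd, t ∉ L immediately, so assume |vy| is even (hence |vy| ≥ 2) and |t|/2 = 2p − |vy|/2, which satisfies p ≤ |t|/2 ≤ 2p − 1.

Case 1 (vxy inside A₁B₁): t = a^(p−j) b^(p−l) a^p b^p with j + l = |vy|. The second half of t has length < 2p, so it is a suffix of the trailing a^p b^p and ends in b; the first half is a^(p−j) b^(p−l) a^((j+l)/2), which ends in a because (j+l)/2 ≥ 1. The halves differ, so t ∉ L.

Case 2 (vxy inside B₁A₂, straddling the middle): t = a^p b^(p−j) a^(p−l) b^p with j + l = |vy|. If t = ww, then w is a prefix of t of length ≥ p, so w begins with a^p; and w is a suffix of t of length ≥ p, so w ends with b^p. That forces |w| ≥ 2p, contradicting |w| = |t|/2 ≤ 2p − 1. So t ∉ L.

Case 3 (vxy inside A₂B₂): t = a^p b^p a^(p−j) b^(p−l) with j + l = |vy|. The first half of t is a prefix of a^p b^p, so it begins with a; the second half is b^((j+l)/2) a^(p−j) b^(p−l), which begins with b. The halves differ, so t ∉ L.

In every case uv⁰xy⁰z = uxz ∉ L.

This contradicts the CFL pumping lemma, which requires uv^i xy^i z ∈ L for all i ≥ 0.
Hence L = {ww : w ∈ {a,b}*} is not context-free. ∎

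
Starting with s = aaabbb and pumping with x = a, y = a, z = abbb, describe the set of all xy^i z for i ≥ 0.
{xy^i z : i ≥ 0} = {a^(2+i) b^3 : i ≥ 0} = {aabbb, aaabbb, aaaabbb, ...}

With x = a, y = a, z = abbb: Starting with aaabbb and pumping the second 'a', we get strings with 2+i a's followed by 3 b's for i = 0, 1, 2, ...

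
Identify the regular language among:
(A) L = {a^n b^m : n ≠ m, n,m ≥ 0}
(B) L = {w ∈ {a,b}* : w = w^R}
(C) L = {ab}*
(C) {ab}*

(C) L = {ab}* is regular.

This can be recognized by a finite automaton (DFA/NFA).
Regular expressions like {ab}* define regular languages.

The other choices are not regular:
- {a^n b^m : n ≠ m, n,m ≥ 0}: After pumping a's, we can make n = m
- {w ∈ {a,b}* : w = w^R}: After pumping, the string is no longer symmetric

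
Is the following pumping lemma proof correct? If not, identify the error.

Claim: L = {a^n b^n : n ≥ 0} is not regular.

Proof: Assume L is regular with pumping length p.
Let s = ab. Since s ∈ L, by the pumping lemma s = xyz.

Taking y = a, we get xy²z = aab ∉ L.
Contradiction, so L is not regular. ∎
The proof is INCORRECT.

Error: The string s = ab may be shorter than p.
The pumping lemma only applies to strings with |s| ≥ p, and p is not under our control.
We must choose s in terms of p, e.g. s = a^p b^p, to ensure |s| ≥ p.
(The proof also fixes one particular y; a valid argument must handle every decomposition with |xy| ≤ p and |y| ≥ 1 — for s = a^p b^p this forces y = a^k, and then xy²z = a^(p+k) b^p ∉ L.)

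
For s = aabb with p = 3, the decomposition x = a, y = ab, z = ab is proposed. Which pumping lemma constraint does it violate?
Violated: xyz = s

The decomposition x = a, y = ab, z = ab for s = aabb with p = 3
violates the constraint: xyz = s

xyz = 'a' + 'ab' + 'ab' = 'aabab' ≠ 'aabb' = s. The decomposition doesn't reconstruct s.

Pumping lemma constraints:
1. xyz = s (decomposition is valid)
2. |xy| ≤ p
3. |y| > 0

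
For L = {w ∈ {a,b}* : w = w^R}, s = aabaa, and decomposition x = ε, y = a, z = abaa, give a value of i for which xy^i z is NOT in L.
i = 0

xy⁰z = ε · ε · abaa = abaa; abaa reversed is aaba ≠ abaa, so it is not a palindrome and is not in L.
(Other choices also work, e.g. i = 2, 3; only i = 1 is guaranteed to stay in L since xy¹z = s.)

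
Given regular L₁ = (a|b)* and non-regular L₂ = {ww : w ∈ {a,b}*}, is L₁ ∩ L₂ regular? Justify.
No — L₁ ∩ L₂ is not regular.

(a|b)* is all strings over {a,b}, so L₁ ∩ L₂ = {ww : w ∈ {a,b}*} = L₂ itself, which is not regular (pump s = a^p b a^p b).

Note that the bare facts "L₁ regular, L₂ non-regular" do not settle the question by themselves: the closure of regular languages under ∪, ∩, complement and difference applies only when BOTH operands are regular. With a non-regular operand the result can come out regular or non-regular depending on the specific languages, so one has to work out L₁ ∩ L₂ for this particular pair, as above.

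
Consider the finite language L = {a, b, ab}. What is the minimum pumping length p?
p = 3

For a finite language L, the pumping lemma holds vacuously if p > max|s| for s ∈ L.

The longest string in L = {a, b, ab} has length 2.
If p = 3, then no string s ∈ L has |s| ≥ p, so the condition is vacuously true.

The minimum pumping length is p = 3.

Why no smaller p works: for any p ≤ 2, the longest string s ∈ L has |s| = 2 ≥ p, so it would
have to be pumpable; but pumping up (i = 2, 3, ...) produces ever longer strings, which cannot all lie in the
finite language L. So the pumping property fails for every p ≤ 2.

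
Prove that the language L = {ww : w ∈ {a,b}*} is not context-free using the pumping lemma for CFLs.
Assume for contradiction that L is context-free, and let p ≥ 1 be the pumping length given by the pumping lemma for CFLs.
Choose s = a^p b^p a^p b^p. Then s ∈ L (take w = a^p b^p) and |s| = 4p ≥ p.
By the CFL pumping lemma, s = uvxyz for some u, v, x, y, z with |vxy| ≤ p, |vy| ≥ 1, and uv^i xy^i z ∈ L for every i ≥ 0.

Write s as four blocks A₁ B₁ A₂ B₂ with A₁ = A₂ = a^p and B₁ = B₂ = b^p. Since |vxy| ≤ p, the window vxy lies inside at most two adjacent blocks. Take i = 0 and let t = uxz, so |t| = 4p − |vy| with 1 ≤ |vy| ≤ p. If |t| is odd, t ∉ L immediately, so assume |vy| is even (hence |vy| ≥ 2) and |t|/2 = 2p − |vy|/2, which satisfies p ≤ |t|/2 ≤ 2p − 1.

Case 1 (vxy inside A₁B₁): t = a^(p−j) b^(p−l) a^p b^p with j + l = |vy|. The second half of t has length < 2p, so it is a suffix of the trailing a^p b^p and ends in b; the first half is a^(p−j) b^(p−l) a^((j+l)/2), which ends in a because (j+l)/2 ≥ 1. The halves differ, so t ∉ L.

Case 2 (vxy inside B₁A₂, straddling the middle): t = a^p b^(p−j) a^(p−l) b^p with j + l = |vy|. If t = ww, then w is a prefix of t of length ≥ p, so w begins with a^p; and w is a suffix of t of length ≥ p, so w ends with b^p. That forces |w| ≥ 2p, contradicting |w| = |t|/2 ≤ 2p − 1. So t ∉ L.

Case 3 (vxy inside A₂B₂): t = a^p b^p a^(p−j) b^(p−l) with j + l = |vy|. The first half of t is a prefix of a^p b^p, so it begins with a; the second half is b^((j+l)/2) a^(p−j) b^(p−l), which begins with b. The halves differ, so t ∉ L.

In every case uv⁰xy⁰z = uxz ∉ L.

This contradicts the CFL pumping lemma, which requires uv^i xy^i z ∈ L for all i ≥ 0.
Hence L = {ww : w ∈ {a,b}*} is not context-free. ∎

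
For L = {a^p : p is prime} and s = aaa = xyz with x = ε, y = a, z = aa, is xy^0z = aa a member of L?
Yes

xy⁰z = ε · ε · aa = aa.
aa has length 2, which is prime, so it is in L.
(A single pumped string landing in L is not a contradiction by itself; a non-regularity proof needs some i for which xy^i z ∉ L, for every admissible decomposition.)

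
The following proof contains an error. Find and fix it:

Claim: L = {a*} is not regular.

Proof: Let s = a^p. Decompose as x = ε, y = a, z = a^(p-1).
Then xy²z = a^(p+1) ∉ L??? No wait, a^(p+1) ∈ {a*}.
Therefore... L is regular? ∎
Error: The proof attempts to show a*  is not regular, but a* IS regular!

Correction: a* is a regular language (recognized by a simple DFA with one accepting state and self-loop on 'a'). The pumping lemma can only prove non-regularity, not regularity. For regular languages, pumping always works.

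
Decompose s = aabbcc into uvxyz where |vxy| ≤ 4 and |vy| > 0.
u='a', v='a', x='bb', y='c', z='c'

For s = aabbcc with pumping length p = 4:

One valid decomposition:
- u = 'a'
- v = 'a'
- x = 'bb'
- y = 'c'
- z = 'c'

Verification:
- uvxyz = 'a' + 'a' + 'bb' + 'c' + 'c' = aabbcc ✓
- |vxy| = |'abbc'| = 4 ≤ 4 ✓
- |vy| = |'ac'| = 2 > 0 ✓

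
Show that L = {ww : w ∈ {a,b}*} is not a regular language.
Assume for contradiction that L is regular, and let p ≥ 1 be the pumping length given by the pumping lemma.
Choose s = a^p b a^p b. Then s ∈ L (take w = a^p b) and |s| = 2p + 2 ≥ p.
By the pumping lemma, s = xyz for some x, y, z with |xy| ≤ p, |y| ≥ 1, and xy^i z ∈ L for every i ≥ 0.
Since |xy| ≤ p and the first p symbols of s are all a's, y = a^k for some k with 1 ≤ k ≤ p.

Take i = 2: t = xy²z = a^(p + k) b a^p b.
Suppose t = uu for some string u. The string t contains exactly two b's and ends in b, so u contains exactly one b and ends in b; hence u = a^j b for some j, and uu = a^j b a^j b. Comparing with t = a^(p + k) b a^p b forces j = p + k (first block) and j = p (second block), which is impossible since k ≥ 1. So t ∉ L.

This contradicts the pumping lemma, which requires xy^i z ∈ L for all i ≥ 0.
Hence L = {ww : w ∈ {a,b}*} is not regular. ∎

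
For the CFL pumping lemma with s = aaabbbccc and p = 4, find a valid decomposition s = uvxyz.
u='aa', v='a', x='bb', y='b', z='ccc'

For s = aaabbbccc with pumping length p = 4:

One valid decomposition:
- u = 'aa'
- v = 'a'
- x = 'bb'
- y = 'b'
- z = 'ccc'

Verification:
- uvxyz = 'aa' + 'a' + 'bb' + 'b' + 'ccc' = aaabbbccc ✓
- |vxy| = |'abbb'| = 4 ≤ 4 ✓
- |vy| = |'ab'| = 2 > 0 ✓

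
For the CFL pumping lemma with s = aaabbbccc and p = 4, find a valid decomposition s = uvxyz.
u='aa', v='a', x='bb', y='b', z='ccc'

For s = aaabbbccc with pumping length p = 4:

One valid decomposition:
- u = 'aa'
- v = 'a'
- x = 'bb'
- y = 'b'
- z = 'ccc'

Verification:
- uvxyz = 'aa' + 'a' + 'bb' + 'b' + 'ccc' = aaabbbccc ✓
- |vxy| = |'abbb'| = 4 ≤ 4 ✓
- |vy| = |'ab'| = 2 > 0 ✓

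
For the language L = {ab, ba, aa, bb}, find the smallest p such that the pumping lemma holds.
p = 3

For a finite language L, the pumping lemma holds vacuously if p > max|s| for s ∈ L.

The longest string in L = {ab, ba, aa, bb} has length 2.
If p = 3, then no string s ∈ L has |s| ≥ p, so the condition is vacuously true.

The minimum pumping length is p = 3.

Why no smaller p works: for any p ≤ 2, the longest string s ∈ L has |s| = 2 ≥ p, so it would
have to be pumpable; but pumping up (i = 2, 3, ...) produces ever longer strings, which cannot all lie in the
finite language L. So the pumping property fails for every p ≤ 2.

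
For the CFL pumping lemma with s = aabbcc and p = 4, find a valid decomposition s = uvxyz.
u='a', v='a', x='bb', y='c', z='c'

For s = aabbcc with pumping length p = 4:

One valid decomposition:
- u = 'a'
- v = 'a'
- x = 'bb'
- y = 'c'
- z = 'c'

Verification:
- uvxyz = 'a' + 'a' + 'bb' + 'c' + 'c' = aabbcc ✓
- |vxy| = |'abbc'| = 4 ≤ 4 ✓
- |vy| = |'ac'| = 2 > 0 ✓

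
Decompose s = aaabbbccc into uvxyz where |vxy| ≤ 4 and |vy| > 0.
u='aa', v='a', x='bb', y='b', z='ccc'

For s = aaabbbccc with pumping length p = 4:

One valid decomposition:
- u = 'aa'
- v = 'a'
- x = 'bb'
- y = 'b'
- z = 'ccc'

Verification:
- uvxyz = 'aa' + 'a' + 'bb' + 'b' + 'ccc' = aaabbbccc ✓
- |vxy| = |'abbb'| = 4 ≤ 4 ✓
- |vy| = |'ab'| = 2 > 0 ✓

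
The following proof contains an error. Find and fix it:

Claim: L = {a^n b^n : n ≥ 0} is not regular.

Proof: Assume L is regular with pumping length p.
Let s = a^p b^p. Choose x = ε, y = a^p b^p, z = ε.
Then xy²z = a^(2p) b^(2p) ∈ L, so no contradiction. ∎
Error: The decomposition violates |xy| ≤ p. With y = a^p b^p, |xy| = |y| = 2p > p. (The proof also miscomputes xy²z, which would be a^p b^p a^p b^p rather than a^(2p) b^(2p), and it wrongly treats one harmless decomposition as settling the matter — the prover does not get to choose the decomposition.)

Correction: The pumping lemma requires |xy| ≤ p, and the argument must handle every decomposition satisfying |xy| ≤ p, |y| ≥ 1. Since s starts with p a's, any such y consists only of a's, say y = a^k with k ≥ 1. Then xy²z = a^(p+k) b^p has unequal numbers of a's and b's, so xy²z ∉ L — the required contradiction.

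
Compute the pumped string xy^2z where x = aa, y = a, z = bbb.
aaaabbb

Given x = 'aa', y = 'a', z = 'bbb' and i = 2:

xy^2z = x + y·y·...·y (2 times) + z
       = 'aa' + 'a'^2 + 'bbb'
       = 'aa' + 'aa' + 'bbb'
       = 'aaaabbb'

The pumped string is 'aaaabbb' with length 7.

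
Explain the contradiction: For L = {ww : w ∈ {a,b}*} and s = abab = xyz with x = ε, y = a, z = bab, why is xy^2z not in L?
xy²z = aabab ∉ L

Pumping with i = 2 replaces y = a by y² = aa:
- Original: s = xyz = abab; abab splits into halves ab · ab, which are equal, so it is in L (w = ab)
- Pumped: xy²z = ε · aa · bab = aabab
- aabab has odd length 5, so it cannot be written as ww and is not in L

The pumping lemma would require xy²z ∈ L, so this decomposition yields a contradiction.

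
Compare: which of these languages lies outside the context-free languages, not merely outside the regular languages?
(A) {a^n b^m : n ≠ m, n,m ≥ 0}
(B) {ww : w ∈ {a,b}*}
(B) {ww : w ∈ {a,b}*}

(B) {ww : w ∈ {a,b}*} requires the CFL pumping lemma.

- {a^n b^m : n ≠ m, n,m ≥ 0} is context-free (but not regular)
  • Can be shown non-regular with the regular pumping lemma
  • After pumping a's, we can make n = m

- {ww : w ∈ {a,b}*} is NOT context-free
  • Requires the CFL pumping lemma to prove
  • Cannot verify equality of two arbitrary substrings

The CFL pumping lemma is "stronger" in that it can prove non-membership
in the larger class of context-free languages.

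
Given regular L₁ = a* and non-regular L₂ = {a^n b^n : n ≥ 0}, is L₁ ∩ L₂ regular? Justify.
Yes — L₁ ∩ L₂ is regular.

A string of a* contains no b's, and the only string of {a^n b^n} with no b's is ε (n = 0). So L₁ ∩ L₂ = {ε}, a finite language, which is regular.

Note that the bare facts "L₁ regular, L₂ non-regular" do not settle the question by themselves: the closure of regular languages under ∪, ∩, complement and difference applies only when BOTH operands are regular. With a non-regular operand the result can come out regular or non-regular depending on the specific languages, so one has to work out L₁ ∩ L₂ for this particular pair, as above.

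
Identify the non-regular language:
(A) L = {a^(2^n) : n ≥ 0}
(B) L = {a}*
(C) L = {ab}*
(A) {a^(2^n) : n ≥ 0}

(A) L = {a^(2^n) : n ≥ 0} is NOT regular.

The pumping lemma can be used to prove this:
After pumping, length is no longer a power of 2

The other languages are regular because they can be recognized by finite automata.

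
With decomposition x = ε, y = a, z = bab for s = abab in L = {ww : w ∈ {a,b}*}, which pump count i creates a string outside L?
i = 3

xy³z = ε · aaa · bab = aaabab; aaabab has length 6; its halves are aaa and bab, which differ, so it is not in L.
(Other choices also work, e.g. i = 0, 2; only i = 1 is guaranteed to stay in L since xy¹z = s.)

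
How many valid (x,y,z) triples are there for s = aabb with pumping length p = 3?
6

For s = 'aabb' with pumping length p = 3:

Constraints: |xy| ≤ 3, |y| > 0

Valid decompositions (|xy| ≤ p, |y| ≥ 1):
  • x='', y='a', z='abb'
  • x='a', y='a', z='bb'
  • x='', y='aa', z='bb'
  • x='aa', y='b', z='b'
  • x='a', y='ab', z='b'
  • x='', y='aab', z='b'

Total count: 6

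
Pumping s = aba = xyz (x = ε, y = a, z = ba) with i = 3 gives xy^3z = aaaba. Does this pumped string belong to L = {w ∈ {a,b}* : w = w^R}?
No

xy³z = ε · aaa · ba = aaaba.
aaaba reversed is abaaa ≠ aaaba, so it is not a palindrome and is not in L.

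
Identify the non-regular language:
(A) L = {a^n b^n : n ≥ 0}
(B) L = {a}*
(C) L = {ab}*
(A) {a^n b^n : n ≥ 0}

(A) L = {a^n b^n : n ≥ 0} is NOT regular.

The pumping lemma can be used to prove this:
After pumping, the number of a's and b's become unequal

The other languages are regular because they can be recognized by finite automata.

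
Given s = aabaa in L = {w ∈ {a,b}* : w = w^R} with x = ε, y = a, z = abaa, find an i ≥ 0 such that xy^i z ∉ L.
i = 0

xy⁰z = ε · ε · abaa = abaa; abaa reversed is aaba ≠ abaa, so it is not a palindrome and is not in L.
(Other choices also work, e.g. i = 2, 3; only i = 1 is guaranteed to stay in L since xy¹z = s.)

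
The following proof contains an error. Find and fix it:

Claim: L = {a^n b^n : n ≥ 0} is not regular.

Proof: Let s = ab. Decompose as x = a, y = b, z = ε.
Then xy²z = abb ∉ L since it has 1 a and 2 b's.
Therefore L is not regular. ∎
Error: The string s = ab might be shorter than the pumping length p.

Correction: Choose s = a^p b^p to ensure |s| ≥ p. Also, the decomposition is wrong: with |xy| ≤ p, y cannot include b's when s starts with p a's.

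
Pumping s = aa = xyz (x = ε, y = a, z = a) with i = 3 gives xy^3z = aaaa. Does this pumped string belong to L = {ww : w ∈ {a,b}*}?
Yes

xy³z = ε · aaa · a = aaaa.
aaaa splits into halves aa · aa, which are equal, so it is in L (w = aa).
(A single pumped string landing in L is not a contradiction by itself; a non-regularity proof needs some i for which xy^i z ∉ L, for every admissible decomposition.)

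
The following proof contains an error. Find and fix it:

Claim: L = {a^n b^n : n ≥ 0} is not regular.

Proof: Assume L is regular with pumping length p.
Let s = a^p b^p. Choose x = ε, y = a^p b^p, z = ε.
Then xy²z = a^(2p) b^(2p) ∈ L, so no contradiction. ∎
Error: The decomposition violates |xy| ≤ p. With y = a^p b^p, |xy| = |y| = 2p > p. (The proof also miscomputes xy²z, which would be a^p b^p a^p b^p rather than a^(2p) b^(2p), and it wrongly treats one harmless decomposition as settling the matter — the prover does not get to choose the decomposition.)

Correction: The pumping lemma requires |xy| ≤ p, and the argument must handle every decomposition satisfying |xy| ≤ p, |y| ≥ 1. Since s starts with p a's, any such y consists only of a's, say y = a^k with k ≥ 1. Then xy²z = a^(p+k) b^p has unequal numbers of a's and b's, so xy²z ∉ L — the required contradiction.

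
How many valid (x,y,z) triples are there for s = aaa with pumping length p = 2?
3

For s = 'aaa' with pumping length p = 2:

Constraints: |xy| ≤ 2, |y| > 0

Valid decompositions (|xy| ≤ p, |y| ≥ 1):
  • x='', y='a', z='aa'
  • x='a', y='a', z='a'
  • x='', y='aa', z='a'

Total count: 3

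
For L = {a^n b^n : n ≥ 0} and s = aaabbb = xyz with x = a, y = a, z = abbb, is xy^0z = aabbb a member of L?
No

xy⁰z = a · ε · abbb = aabbb.
aabbb has 2 a's and 3 b's; 2 ≠ 3, so it is not in L.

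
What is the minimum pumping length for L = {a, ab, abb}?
p = 4

For a finite language L, the pumping lemma holds vacuously if p > max|s| for s ∈ L.

The longest string in L = {a, ab, abb} has length 3.
If p = 4, then no string s ∈ L has |s| ≥ p, so the condition is vacuously true.

The minimum pumping length is p = 4.

Why no smaller p works: for any p ≤ 3, the longest string s ∈ L has |s| = 3 ≥ p, so it would
have to be pumpable; but pumping up (i = 2, 3, ...) produces ever longer strings, which cannot all lie in the
finite language L. So the pumping property fails for every p ≤ 3.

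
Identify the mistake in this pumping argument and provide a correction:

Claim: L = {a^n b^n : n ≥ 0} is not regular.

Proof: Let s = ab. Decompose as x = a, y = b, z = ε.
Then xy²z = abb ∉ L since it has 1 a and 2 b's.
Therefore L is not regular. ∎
Error: The string s = ab might be shorter than the pumping length p.

Correction: Choose s = a^p b^p to ensure |s| ≥ p. Also, the decomposition is wrong: with |xy| ≤ p, y cannot include b's when s starts with p a's.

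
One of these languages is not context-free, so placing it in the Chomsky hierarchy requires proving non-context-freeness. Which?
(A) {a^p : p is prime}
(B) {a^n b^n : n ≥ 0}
(A) {a^p : p is prime}

(A) {a^p : p is prime} requires the CFL pumping lemma.

- {a^n b^n : n ≥ 0} is context-free (but not regular)
  • Can be shown non-regular with the regular pumping lemma
  • After pumping, the number of a's and b's become unequal

- {a^p : p is prime} is NOT context-free
  • Requires the CFL pumping lemma to prove
  • The CFL pumping lemma also fails because prime gaps are unbounded

The CFL pumping lemma is "stronger" in that it can prove non-membership
in the larger class of context-free languages.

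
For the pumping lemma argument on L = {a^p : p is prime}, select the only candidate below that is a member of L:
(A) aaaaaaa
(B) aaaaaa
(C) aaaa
(A) aaaaaaa

The pumping lemma is applied to a string s that lies in L, so first check membership of each option:
- (A) aaaaaaa has length 7, which is prime, so it is in L ✓
- (B) aaaaaa has length 6 = 2 × 3, which is not prime, so it is not in L ✗
- (C) aaaa has length 4 = 2 × 2, which is not prime, so it is not in L ✗

Only (A) aaaaaaa is in L, so it is the only candidate that could play the role of s.
(In a complete proof one picks s in terms of the pumping length p so that |s| ≥ p is guaranteed; a fixed string like aaaaaaa illustrates the shape of such an s.)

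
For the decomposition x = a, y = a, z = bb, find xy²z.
aaabb

Given x = 'a', y = 'a', z = 'bb' and i = 2:

xy^2z = x + y·y·...·y (2 times) + z
       = 'a' + 'a'^2 + 'bb'
       = 'a' + 'aa' + 'bb'
       = 'aaabb'

The pumped string is 'aaabb' with length 5.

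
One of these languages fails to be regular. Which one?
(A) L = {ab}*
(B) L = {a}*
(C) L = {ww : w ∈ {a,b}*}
(C) {ww : w ∈ {a,b}*}

(C) L = {ww : w ∈ {a,b}*} is NOT regular.

The pumping lemma can be used to prove this:
After pumping, the two halves no longer match

The other languages are regular because they can be recognized by finite automata.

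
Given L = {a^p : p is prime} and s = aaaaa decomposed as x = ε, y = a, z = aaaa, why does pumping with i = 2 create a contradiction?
xy²z = aaaaaa ∉ L

Pumping with i = 2 replaces y = a by y² = aa:
- Original: s = xyz = aaaaa; aaaaa has length 5, which is prime, so it is in L
- Pumped: xy²z = ε · aa · aaaa = aaaaaa
- aaaaaa has length 6 = 2 × 3, which is not prime, so it is not in L

The pumping lemma would require xy²z ∈ L, so this decomposition yields a contradiction.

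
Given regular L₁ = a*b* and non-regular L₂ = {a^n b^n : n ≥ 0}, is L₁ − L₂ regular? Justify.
No — L₁ − L₂ is not regular.

a*b* − {a^n b^n} = {a^n b^m : n ≠ m}. If this were regular, then its complement intersected with a*b*, namely {a^n b^n : n ≥ 0}, would be regular too (closure under complement and intersection) — contradiction. So L₁ − L₂ is not regular.

Note that the bare facts "L₁ regular, L₂ non-regular" do not settle the question by themselves: the closure of regular languages under ∪, ∩, complement and difference applies only when BOTH operands are regular. With a non-regular operand the result can come out regular or non-regular depending on the specific languages, so one has to work out L₁ − L₂ for this particular pair, as above.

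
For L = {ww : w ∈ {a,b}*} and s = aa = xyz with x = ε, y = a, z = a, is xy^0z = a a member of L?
No

xy⁰z = ε · ε · a = a.
a has odd length 1, so it cannot be written as ww and is not in L.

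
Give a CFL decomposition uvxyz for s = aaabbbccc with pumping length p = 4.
u='aa', v='a', x='bb', y='b', z='ccc'

For s = aaabbbccc with pumping length p = 4:

One valid decomposition:
- u = 'aa'
- v = 'a'
- x = 'bb'
- y = 'b'
- z = 'ccc'

Verification:
- uvxyz = 'aa' + 'a' + 'bb' + 'b' + 'ccc' = aaabbbccc ✓
- |vxy| = |'abbb'| = 4 ≤ 4 ✓
- |vy| = |'ab'| = 2 > 0 ✓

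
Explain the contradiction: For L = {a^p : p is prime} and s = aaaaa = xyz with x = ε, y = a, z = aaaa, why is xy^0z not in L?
xy⁰z = aaaa ∉ L

Pumping with i = 0 replaces y = a by y⁰ = ε:
- Original: s = xyz = aaaaa; aaaaa has length 5, which is prime, so it is in L
- Pumped: xy⁰z = ε · ε · aaaa = aaaa
- aaaa has length 4 = 2 × 2, which is not prime, so it is not in L

The pumping lemma would require xy⁰z ∈ L, so this decomposition yields a contradiction.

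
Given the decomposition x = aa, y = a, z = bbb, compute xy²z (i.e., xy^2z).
aaaabbb

Given x = 'aa', y = 'a', z = 'bbb' and i = 2:

xy^2z = x + y·y·...·y (2 times) + z
       = 'aa' + 'a'^2 + 'bbb'
       = 'aa' + 'aa' + 'bbb'
       = 'aaaabbb'

The pumped string is 'aaaabbb' with length 7.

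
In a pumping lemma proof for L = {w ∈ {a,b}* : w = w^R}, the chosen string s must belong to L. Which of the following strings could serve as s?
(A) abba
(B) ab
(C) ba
(A) abba

The pumping lemma is applied to a string s that lies in L, so first check membership of each option:
- (A) abba reversed is abba, the same string, so it is a palindrome and is in L ✓
- (B) ab reversed is ba ≠ ab, so it is not a palindrome and is not in L ✗
- (C) ba reversed is ab ≠ ba, so it is not a palindrome and is not in L ✗

Only (A) abba is in L, so it is the only candidate that could play the role of s.
(In a complete proof one picks s in terms of the pumping length p so that |s| ≥ p is guaranteed; a fixed string like abba illustrates the shape of such an s.)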